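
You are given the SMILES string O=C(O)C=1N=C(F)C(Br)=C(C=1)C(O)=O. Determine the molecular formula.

Walk through each heavy atom and fill implicit hydrogens from standard valence (C 4, N 3, O 2, S 2, halogen 1):
  atom 1: O, bond orders sum to 2 (valence 2) → 0 H
  atom 2: C, bond orders sum to 4 (valence 4) → 0 H
  atom 3: O, bond orders sum to 1 (valence 2) → 1 H
  atom 4: C, bond orders sum to 4 (valence 4) → 0 H
  atom 5: N, bond orders sum to 3 (valence 3) → 0 H
  atom 6: C, bond orders sum to 4 (valence 4) → 0 H
  atom 7: F (halogen, monovalent) → 0 H
  atom 8: C, bond orders sum to 4 (valence 4) → 0 H
  atom 9: Br (halogen, monovalent) → 0 H
  atom 10: C, bond orders sum to 4 (valence 4) → 0 H
  atom 11: C, bond orders sum to 3 (valence 4) → 1 H
  atom 12: C, bond orders sum to 4 (valence 4) → 0 H
  atom 13: O, bond orders sum to 1 (valence 2) → 1 H
  atom 14: O, bond orders sum to 2 (valence 2) → 0 H
Totals → C:7, H:3, Br:1, F:1, N:1, O:4.
In Hill order: C7H3BrFNO4.

C7H3BrFNO4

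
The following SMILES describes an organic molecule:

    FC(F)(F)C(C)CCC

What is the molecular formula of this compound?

Walk through each heavy atom and fill implicit hydrogens from standard valence (C 4, N 3, O 2, S 2, halogen 1):
  atom 1: F (halogen, monovalent) → 0 H
  atom 2: C, bond orders sum to 4 (valence 4) → 0 H
  atom 3: F (halogen, monovalent) → 0 H
  atom 4: F (halogen, monovalent) → 0 H
  atom 5: C, bond orders sum to 3 (valence 4) → 1 H
  atom 6: C, bond orders sum to 1 (valence 4) → 3 H
  atom 7: C, bond orders sum to 2 (valence 4) → 2 H
  atom 8: C, bond orders sum to 2 (valence 4) → 2 H
  atom 9: C, bond orders sum to 1 (valence 4) → 3 H
Totals → C:6, H:11, F:3.
In Hill order: C6H11F3.

C6H11F3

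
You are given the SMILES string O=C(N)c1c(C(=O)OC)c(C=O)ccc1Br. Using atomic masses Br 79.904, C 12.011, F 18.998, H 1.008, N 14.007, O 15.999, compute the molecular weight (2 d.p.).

286.08 g/mol

First, the molecular formula is C10H8BrNO4 (counting implicit H from valence).
  Br: 1 × 79.904 = 79.904
  C: 10 × 12.011 = 120.110
  H: 8 × 1.008 = 8.064
  N: 1 × 14.007 = 14.007
  O: 4 × 15.999 = 63.996
Sum: 1×79.904 + 10×12.011 + 8×1.008 + 1×14.007 + 4×15.999 = 286.081 → 286.08 g/mol.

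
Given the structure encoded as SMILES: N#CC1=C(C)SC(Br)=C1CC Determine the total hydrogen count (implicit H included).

Walk through each heavy atom and fill implicit hydrogens from standard valence (C 4, N 3, O 2, S 2, halogen 1):
  atom 1: N, bond orders sum to 3 (valence 3) → 0 H
  atom 2: C, bond orders sum to 4 (valence 4) → 0 H
  atom 3: C, bond orders sum to 4 (valence 4) → 0 H
  atom 4: C, bond orders sum to 4 (valence 4) → 0 H
  atom 5: C, bond orders sum to 1 (valence 4) → 3 H
  atom 6: S, bond orders sum to 2 (valence 2) → 0 H
  atom 7: C, bond orders sum to 4 (valence 4) → 0 H
  atom 8: Br (halogen, monovalent) → 0 H
  atom 9: C, bond orders sum to 4 (valence 4) → 0 H
  atom 10: C, bond orders sum to 2 (valence 4) → 2 H
  atom 11: C, bond orders sum to 1 (valence 4) → 3 H
Total hydrogens: 8.

8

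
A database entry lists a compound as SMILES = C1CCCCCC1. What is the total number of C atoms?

7

Count every carbon token in the SMILES (each C, including those in ring-closure positions and inside branches).
Carbon count: 7.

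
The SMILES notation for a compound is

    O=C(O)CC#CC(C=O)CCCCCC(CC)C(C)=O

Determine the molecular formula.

C16H24O4

Walk through each heavy atom and fill implicit hydrogens from standard valence (C 4, N 3, O 2, S 2, halogen 1):
  atom 1: O, bond orders sum to 2 (valence 2) → 0 H
  atom 2: C, bond orders sum to 4 (valence 4) → 0 H
  atom 3: O, bond orders sum to 1 (valence 2) → 1 H
  atom 4: C, bond orders sum to 2 (valence 4) → 2 H
  atom 5: C, bond orders sum to 4 (valence 4) → 0 H
  atom 6: C, bond orders sum to 4 (valence 4) → 0 H
  atom 7: C, bond orders sum to 3 (valence 4) → 1 H
  atom 8: C, bond orders sum to 3 (valence 4) → 1 H
  atom 9: O, bond orders sum to 2 (valence 2) → 0 H
  atom 10: C, bond orders sum to 2 (valence 4) → 2 H
  atom 11: C, bond orders sum to 2 (valence 4) → 2 H
  atom 12: C, bond orders sum to 2 (valence 4) → 2 H
  atom 13: C, bond orders sum to 2 (valence 4) → 2 H
  atom 14: C, bond orders sum to 2 (valence 4) → 2 H
  atom 15: C, bond orders sum to 3 (valence 4) → 1 H
  atom 16: C, bond orders sum to 2 (valence 4) → 2 H
  atom 17: C, bond orders sum to 1 (valence 4) → 3 H
  atom 18: C, bond orders sum to 4 (valence 4) → 0 H
  atom 19: C, bond orders sum to 1 (valence 4) → 3 H
  atom 20: O, bond orders sum to 2 (valence 2) → 0 H
Totals → C:16, H:24, O:4.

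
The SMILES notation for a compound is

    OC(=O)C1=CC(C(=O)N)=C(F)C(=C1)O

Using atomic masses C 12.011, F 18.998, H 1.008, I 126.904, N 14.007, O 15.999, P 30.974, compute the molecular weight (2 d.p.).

First, the molecular formula is C8H6FNO4 (counting implicit H from valence).
  C: 8 × 12.011 = 96.088
  F: 1 × 18.998 = 18.998
  H: 6 × 1.008 = 6.048
  N: 1 × 14.007 = 14.007
  O: 4 × 15.999 = 63.996
Sum: 8×12.011 + 1×18.998 + 6×1.008 + 1×14.007 + 4×15.999 = 199.137 → 199.14 g/mol.

199.14 g/mol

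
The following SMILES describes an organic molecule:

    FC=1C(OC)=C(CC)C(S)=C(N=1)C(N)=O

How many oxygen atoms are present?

2

Scan the SMILES for O atoms (remember two-letter symbols like Cl and Br are single atoms).
Oxygen count: 2.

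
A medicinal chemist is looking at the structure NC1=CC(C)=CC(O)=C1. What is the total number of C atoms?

Count every carbon token in the SMILES (each C, including those in ring-closure positions and inside branches).
Carbon count: 7.

7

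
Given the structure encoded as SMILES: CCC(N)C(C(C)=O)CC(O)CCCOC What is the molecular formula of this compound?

C12H25NO3

Walk through each heavy atom and fill implicit hydrogens from standard valence (C 4, N 3, O 2, S 2, halogen 1):
  atom 1: C, bond orders sum to 1 (valence 4) → 3 H
  atom 2: C, bond orders sum to 2 (valence 4) → 2 H
  atom 3: C, bond orders sum to 3 (valence 4) → 1 H
  atom 4: N, bond orders sum to 1 (valence 3) → 2 H
  atom 5: C, bond orders sum to 3 (valence 4) → 1 H
  atom 6: C, bond orders sum to 4 (valence 4) → 0 H
  atom 7: C, bond orders sum to 1 (valence 4) → 3 H
  atom 8: O, bond orders sum to 2 (valence 2) → 0 H
  atom 9: C, bond orders sum to 2 (valence 4) → 2 H
  atom 10: C, bond orders sum to 3 (valence 4) → 1 H
  atom 11: O, bond orders sum to 1 (valence 2) → 1 H
  atom 12: C, bond orders sum to 2 (valence 4) → 2 H
  atom 13: C, bond orders sum to 2 (valence 4) → 2 H
  atom 14: C, bond orders sum to 2 (valence 4) → 2 H
  atom 15: O, bond orders sum to 2 (valence 2) → 0 H
  atom 16: C, bond orders sum to 1 (valence 4) → 3 H
Totals → C:12, H:25, N:1, O:3.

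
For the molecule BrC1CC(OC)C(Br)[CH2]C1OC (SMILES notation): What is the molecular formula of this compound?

Walk through each heavy atom and fill implicit hydrogens from standard valence (C 4, N 3, O 2, S 2, halogen 1):
  atom 1: Br (halogen, monovalent) → 0 H
  atom 2: C, bond orders sum to 3 (valence 4) → 1 H
  atom 3: C, bond orders sum to 2 (valence 4) → 2 H
  atom 4: C, bond orders sum to 3 (valence 4) → 1 H
  atom 5: O, bond orders sum to 2 (valence 2) → 0 H
  atom 6: C, bond orders sum to 1 (valence 4) → 3 H
  atom 7: C, bond orders sum to 3 (valence 4) → 1 H
  atom 8: Br (halogen, monovalent) → 0 H
  atom 9: C with explicit H count 2
  atom 10: C, bond orders sum to 3 (valence 4) → 1 H
  atom 11: O, bond orders sum to 2 (valence 2) → 0 H
  atom 12: C, bond orders sum to 1 (valence 4) → 3 H
Totals → C:8, H:14, Br:2, O:2.
In Hill order: C8H14Br2O2.

C8H14Br2O2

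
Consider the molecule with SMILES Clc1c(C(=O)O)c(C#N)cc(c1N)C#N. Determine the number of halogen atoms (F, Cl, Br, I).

1

Halogen atoms appear at heavy-atom position 1 (1×Cl).
Other groups present: 1 carboxylic acid, 2 nitrile, 1 primary amine.
Halogen count: 1.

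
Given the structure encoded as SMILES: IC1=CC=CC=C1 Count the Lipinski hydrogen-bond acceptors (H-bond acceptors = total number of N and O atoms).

N atoms: 0; O atoms: 0.
Lipinski HBA = 0 + 0 = 0.

0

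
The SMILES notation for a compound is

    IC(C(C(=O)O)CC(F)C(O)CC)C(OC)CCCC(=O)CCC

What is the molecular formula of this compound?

Walk through each heavy atom and fill implicit hydrogens from standard valence (C 4, N 3, O 2, S 2, halogen 1):
  atom 1: I (halogen, monovalent) → 0 H
  atom 2: C, bond orders sum to 3 (valence 4) → 1 H
  atom 3: C, bond orders sum to 3 (valence 4) → 1 H
  atom 4: C, bond orders sum to 4 (valence 4) → 0 H
  atom 5: O, bond orders sum to 2 (valence 2) → 0 H
  atom 6: O, bond orders sum to 1 (valence 2) → 1 H
  atom 7: C, bond orders sum to 2 (valence 4) → 2 H
  atom 8: C, bond orders sum to 3 (valence 4) → 1 H
  atom 9: F (halogen, monovalent) → 0 H
  atom 10: C, bond orders sum to 3 (valence 4) → 1 H
  atom 11: O, bond orders sum to 1 (valence 2) → 1 H
  atom 12: C, bond orders sum to 2 (valence 4) → 2 H
  atom 13: C, bond orders sum to 1 (valence 4) → 3 H
  atom 14: C, bond orders sum to 3 (valence 4) → 1 H
  atom 15: O, bond orders sum to 2 (valence 2) → 0 H
  atom 16: C, bond orders sum to 1 (valence 4) → 3 H
  atom 17: C, bond orders sum to 2 (valence 4) → 2 H
  atom 18: C, bond orders sum to 2 (valence 4) → 2 H
  atom 19: C, bond orders sum to 2 (valence 4) → 2 H
  atom 20: C, bond orders sum to 4 (valence 4) → 0 H
  atom 21: O, bond orders sum to 2 (valence 2) → 0 H
  atom 22: C, bond orders sum to 2 (valence 4) → 2 H
  atom 23: C, bond orders sum to 2 (valence 4) → 2 H
  atom 24: C, bond orders sum to 1 (valence 4) → 3 H
Totals → C:17, H:30, F:1, I:1, O:5.
In Hill order: C17H30FIO5.

C17H30FIO5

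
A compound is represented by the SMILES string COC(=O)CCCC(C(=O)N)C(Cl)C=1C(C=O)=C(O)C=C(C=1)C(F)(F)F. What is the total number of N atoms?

1

Scan the SMILES for N atoms (remember two-letter symbols like Cl and Br are single atoms).
Nitrogen count: 1.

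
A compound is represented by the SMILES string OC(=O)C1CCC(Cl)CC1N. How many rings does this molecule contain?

1

In SMILES, each pair of matching ring-closure digits denotes one ring-closing bond; the number of such bonds equals the number of independent rings.
Ring-closure bonds here: 1.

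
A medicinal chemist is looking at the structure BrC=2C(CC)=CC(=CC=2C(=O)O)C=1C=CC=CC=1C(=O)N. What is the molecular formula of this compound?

C16H14BrNO3

Walk through each heavy atom and fill implicit hydrogens from standard valence (C 4, N 3, O 2, S 2, halogen 1):
  atom 1: Br (halogen, monovalent) → 0 H
  atom 2: C, bond orders sum to 4 (valence 4) → 0 H
  atom 3: C, bond orders sum to 4 (valence 4) → 0 H
  atom 4: C, bond orders sum to 2 (valence 4) → 2 H
  atom 5: C, bond orders sum to 1 (valence 4) → 3 H
  atom 6: C, bond orders sum to 3 (valence 4) → 1 H
  atom 7: C, bond orders sum to 4 (valence 4) → 0 H
  atom 8: C, bond orders sum to 3 (valence 4) → 1 H
  atom 9: C, bond orders sum to 4 (valence 4) → 0 H
  atom 10: C, bond orders sum to 4 (valence 4) → 0 H
  atom 11: O, bond orders sum to 2 (valence 2) → 0 H
  atom 12: O, bond orders sum to 1 (valence 2) → 1 H
  atom 13: C, bond orders sum to 4 (valence 4) → 0 H
  atom 14: C, bond orders sum to 3 (valence 4) → 1 H
  atom 15: C, bond orders sum to 3 (valence 4) → 1 H
  atom 16: C, bond orders sum to 3 (valence 4) → 1 H
  atom 17: C, bond orders sum to 3 (valence 4) → 1 H
  atom 18: C, bond orders sum to 4 (valence 4) → 0 H
  atom 19: C, bond orders sum to 4 (valence 4) → 0 H
  atom 20: O, bond orders sum to 2 (valence 2) → 0 H
  atom 21: N, bond orders sum to 1 (valence 3) → 2 H
Totals → C:16, H:14, Br:1, N:1, O:3.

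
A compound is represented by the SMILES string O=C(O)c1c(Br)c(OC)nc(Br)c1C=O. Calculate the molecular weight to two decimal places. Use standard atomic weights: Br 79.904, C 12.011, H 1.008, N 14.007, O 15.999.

338.94 g/mol

First, the molecular formula is C8H5Br2NO4 (counting implicit H from valence).
  Br: 2 × 79.904 = 159.808
  C: 8 × 12.011 = 96.088
  H: 5 × 1.008 = 5.040
  N: 1 × 14.007 = 14.007
  O: 4 × 15.999 = 63.996
Sum: 2×79.904 + 8×12.011 + 5×1.008 + 1×14.007 + 4×15.999 = 338.939 → 338.94 g/mol.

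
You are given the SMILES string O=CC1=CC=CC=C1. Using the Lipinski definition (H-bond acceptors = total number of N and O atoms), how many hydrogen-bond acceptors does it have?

1

N atoms: 0; O atoms: 1.
Lipinski HBA = 0 + 1 = 1.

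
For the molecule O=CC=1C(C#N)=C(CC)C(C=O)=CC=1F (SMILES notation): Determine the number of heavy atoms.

15

Every atom symbol written in the SMILES (organic subset) is one heavy atom; implicit H are not written.
Heavy atoms by element → C:11, F:1, N:1, O:2.
Total: 15.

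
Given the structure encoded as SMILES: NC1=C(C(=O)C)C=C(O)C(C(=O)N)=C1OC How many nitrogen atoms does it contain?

2

Scan the SMILES for N atoms (remember two-letter symbols like Cl and Br are single atoms).
Nitrogen count: 2.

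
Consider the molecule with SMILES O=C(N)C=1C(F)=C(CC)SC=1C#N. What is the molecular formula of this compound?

C8H7FN2OS

Walk through each heavy atom and fill implicit hydrogens from standard valence (C 4, N 3, O 2, S 2, halogen 1):
  atom 1: O, bond orders sum to 2 (valence 2) → 0 H
  atom 2: C, bond orders sum to 4 (valence 4) → 0 H
  atom 3: N, bond orders sum to 1 (valence 3) → 2 H
  atom 4: C, bond orders sum to 4 (valence 4) → 0 H
  atom 5: C, bond orders sum to 4 (valence 4) → 0 H
  atom 6: F (halogen, monovalent) → 0 H
  atom 7: C, bond orders sum to 4 (valence 4) → 0 H
  atom 8: C, bond orders sum to 2 (valence 4) → 2 H
  atom 9: C, bond orders sum to 1 (valence 4) → 3 H
  atom 10: S, bond orders sum to 2 (valence 2) → 0 H
  atom 11: C, bond orders sum to 4 (valence 4) → 0 H
  atom 12: C, bond orders sum to 4 (valence 4) → 0 H
  atom 13: N, bond orders sum to 3 (valence 3) → 0 H
Totals → C:8, H:7, F:1, N:2, O:1, S:1.
In Hill order: C8H7FN2OS.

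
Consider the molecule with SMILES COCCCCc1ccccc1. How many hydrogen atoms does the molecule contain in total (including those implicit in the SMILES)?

Walk through each heavy atom and fill implicit hydrogens from standard valence (C 4, N 3, O 2, S 2, halogen 1); for lowercase aromatic atoms, an aromatic c carries 1 H when it has two neighbours and 0 H with three, and aromatic n carries 0 H:
  atom 1: C, bond orders sum to 1 (valence 4) → 3 H
  atom 2: O, bond orders sum to 2 (valence 2) → 0 H
  atom 3: C, bond orders sum to 2 (valence 4) → 2 H
  atom 4: C, bond orders sum to 2 (valence 4) → 2 H
  atom 5: C, bond orders sum to 2 (valence 4) → 2 H
  atom 6: C, bond orders sum to 2 (valence 4) → 2 H
  atom 7: aromatic c, 3 neighbours → 0 H
  atom 8: aromatic c, 2 neighbours → 1 H
  atom 9: aromatic c, 2 neighbours → 1 H
  atom 10: aromatic c, 2 neighbours → 1 H
  atom 11: aromatic c, 2 neighbours → 1 H
  atom 12: aromatic c, 2 neighbours → 1 H
Total hydrogens: 16.

16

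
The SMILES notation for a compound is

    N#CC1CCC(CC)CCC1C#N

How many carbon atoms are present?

Count every carbon token in the SMILES (each C, including those in ring-closure positions and inside branches).
Carbon count: 11.

11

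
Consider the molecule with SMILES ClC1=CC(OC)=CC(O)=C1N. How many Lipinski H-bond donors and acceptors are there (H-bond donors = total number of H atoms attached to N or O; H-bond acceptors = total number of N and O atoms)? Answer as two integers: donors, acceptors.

Donors: find every N or O and count the H atoms it carries.
  atom 5 (O): bond orders sum to 2 → 0 H
  atom 9 (O): bond orders sum to 1 → 1 H
  atom 11 (N): bond orders sum to 1 → 2 H
Lipinski HBD = 3.
Acceptors: N atoms = 1, O atoms = 2 → HBA = 3.

3, 3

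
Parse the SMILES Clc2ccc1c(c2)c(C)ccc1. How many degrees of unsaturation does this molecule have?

7

Molecular formula: C11H9Cl.
DoU = (2C + 2 + N − H − X) / 2, where X is the halogen count and O/S are ignored.
    = (2·11 + 2 + 0 − 9 − 1) / 2 = 14 / 2 = 7.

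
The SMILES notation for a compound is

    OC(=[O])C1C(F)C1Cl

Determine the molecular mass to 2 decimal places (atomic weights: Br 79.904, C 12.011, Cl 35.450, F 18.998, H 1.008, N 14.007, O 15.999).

First, the molecular formula is C4H4ClFO2 (counting implicit H from valence).
  C: 4 × 12.011 = 48.044
  Cl: 1 × 35.450 = 35.450
  F: 1 × 18.998 = 18.998
  H: 4 × 1.008 = 4.032
  O: 2 × 15.999 = 31.998
Sum: 4×12.011 + 1×35.450 + 1×18.998 + 4×1.008 + 2×15.999 = 138.522 → 138.52 g/mol.

138.52 g/mol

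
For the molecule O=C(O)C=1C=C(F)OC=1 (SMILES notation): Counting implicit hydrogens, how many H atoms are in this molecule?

Walk through each heavy atom and fill implicit hydrogens from standard valence (C 4, N 3, O 2, S 2, halogen 1):
  atom 1: O, bond orders sum to 2 (valence 2) → 0 H
  atom 2: C, bond orders sum to 4 (valence 4) → 0 H
  atom 3: O, bond orders sum to 1 (valence 2) → 1 H
  atom 4: C, bond orders sum to 4 (valence 4) → 0 H
  atom 5: C, bond orders sum to 3 (valence 4) → 1 H
  atom 6: C, bond orders sum to 4 (valence 4) → 0 H
  atom 7: F (halogen, monovalent) → 0 H
  atom 8: O, bond orders sum to 2 (valence 2) → 0 H
  atom 9: C, bond orders sum to 3 (valence 4) → 1 H
Total hydrogens: 3.

3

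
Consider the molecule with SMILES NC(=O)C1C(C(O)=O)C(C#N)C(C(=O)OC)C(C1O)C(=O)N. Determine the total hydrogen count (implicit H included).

15

Walk through each heavy atom and fill implicit hydrogens from standard valence (C 4, N 3, O 2, S 2, halogen 1):
  atom 1: N, bond orders sum to 1 (valence 3) → 2 H
  atom 2: C, bond orders sum to 4 (valence 4) → 0 H
  atom 3: O, bond orders sum to 2 (valence 2) → 0 H
  atom 4: C, bond orders sum to 3 (valence 4) → 1 H
  atom 5: C, bond orders sum to 3 (valence 4) → 1 H
  atom 6: C, bond orders sum to 4 (valence 4) → 0 H
  atom 7: O, bond orders sum to 1 (valence 2) → 1 H
  atom 8: O, bond orders sum to 2 (valence 2) → 0 H
  atom 9: C, bond orders sum to 3 (valence 4) → 1 H
  atom 10: C, bond orders sum to 4 (valence 4) → 0 H
  atom 11: N, bond orders sum to 3 (valence 3) → 0 H
  atom 12: C, bond orders sum to 3 (valence 4) → 1 H
  atom 13: C, bond orders sum to 4 (valence 4) → 0 H
  atom 14: O, bond orders sum to 2 (valence 2) → 0 H
  atom 15: O, bond orders sum to 2 (valence 2) → 0 H
  atom 16: C, bond orders sum to 1 (valence 4) → 3 H
  atom 17: C, bond orders sum to 3 (valence 4) → 1 H
  atom 18: C, bond orders sum to 3 (valence 4) → 1 H
  atom 19: O, bond orders sum to 1 (valence 2) → 1 H
  atom 20: C, bond orders sum to 4 (valence 4) → 0 H
  atom 21: O, bond orders sum to 2 (valence 2) → 0 H
  atom 22: N, bond orders sum to 1 (valence 3) → 2 H
Total hydrogens: 15.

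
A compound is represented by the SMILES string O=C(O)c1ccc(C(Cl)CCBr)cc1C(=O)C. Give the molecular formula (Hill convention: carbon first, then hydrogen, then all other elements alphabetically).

Walk through each heavy atom and fill implicit hydrogens from standard valence (C 4, N 3, O 2, S 2, halogen 1); for lowercase aromatic atoms, an aromatic c carries 1 H when it has two neighbours and 0 H with three, and aromatic n carries 0 H:
  atom 1: O, bond orders sum to 2 (valence 2) → 0 H
  atom 2: C, bond orders sum to 4 (valence 4) → 0 H
  atom 3: O, bond orders sum to 1 (valence 2) → 1 H
  atom 4: aromatic c, 3 neighbours → 0 H
  atom 5: aromatic c, 2 neighbours → 1 H
  atom 6: aromatic c, 2 neighbours → 1 H
  atom 7: aromatic c, 3 neighbours → 0 H
  atom 8: C, bond orders sum to 3 (valence 4) → 1 H
  atom 9: Cl (halogen, monovalent) → 0 H
  atom 10: C, bond orders sum to 2 (valence 4) → 2 H
  atom 11: C, bond orders sum to 2 (valence 4) → 2 H
  atom 12: Br (halogen, monovalent) → 0 H
  atom 13: aromatic c, 2 neighbours → 1 H
  atom 14: aromatic c, 3 neighbours → 0 H
  atom 15: C, bond orders sum to 4 (valence 4) → 0 H
  atom 16: O, bond orders sum to 2 (valence 2) → 0 H
  atom 17: C, bond orders sum to 1 (valence 4) → 3 H
Totals → C:12, H:12, Br:1, Cl:1, O:3.
In Hill order: C12H12BrClO3.

C12H12BrClO3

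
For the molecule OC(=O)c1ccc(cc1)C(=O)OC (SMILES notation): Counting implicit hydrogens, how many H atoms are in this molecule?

8

Walk through each heavy atom and fill implicit hydrogens from standard valence (C 4, N 3, O 2, S 2, halogen 1); for lowercase aromatic atoms, an aromatic c carries 1 H when it has two neighbours and 0 H with three, and aromatic n carries 0 H:
  atom 1: O, bond orders sum to 1 (valence 2) → 1 H
  atom 2: C, bond orders sum to 4 (valence 4) → 0 H
  atom 3: O, bond orders sum to 2 (valence 2) → 0 H
  atom 4: aromatic c, 3 neighbours → 0 H
  atom 5: aromatic c, 2 neighbours → 1 H
  atom 6: aromatic c, 2 neighbours → 1 H
  atom 7: aromatic c, 3 neighbours → 0 H
  atom 8: aromatic c, 2 neighbours → 1 H
  atom 9: aromatic c, 2 neighbours → 1 H
  atom 10: C, bond orders sum to 4 (valence 4) → 0 H
  atom 11: O, bond orders sum to 2 (valence 2) → 0 H
  atom 12: O, bond orders sum to 2 (valence 2) → 0 H
  atom 13: C, bond orders sum to 1 (valence 4) → 3 H
Total hydrogens: 8.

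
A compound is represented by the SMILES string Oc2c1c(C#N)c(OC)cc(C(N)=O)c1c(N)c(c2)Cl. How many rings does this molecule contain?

2

In SMILES, each pair of matching ring-closure digits denotes one ring-closing bond; the number of such bonds equals the number of independent rings.
Ring-closure bonds here: 2.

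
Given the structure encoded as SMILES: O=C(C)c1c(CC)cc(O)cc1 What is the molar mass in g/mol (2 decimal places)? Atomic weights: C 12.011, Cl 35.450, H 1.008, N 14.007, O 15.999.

First, the molecular formula is C10H12O2 (counting implicit H from valence).
  C: 10 × 12.011 = 120.110
  H: 12 × 1.008 = 12.096
  O: 2 × 15.999 = 31.998
Sum: 10×12.011 + 12×1.008 + 2×15.999 = 164.204 → 164.20 g/mol.

164.20 g/mol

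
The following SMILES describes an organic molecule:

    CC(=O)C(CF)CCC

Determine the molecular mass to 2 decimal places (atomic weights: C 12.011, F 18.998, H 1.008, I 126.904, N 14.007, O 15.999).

132.18 g/mol

First, the molecular formula is C7H13FO (counting implicit H from valence).
  C: 7 × 12.011 = 84.077
  F: 1 × 18.998 = 18.998
  H: 13 × 1.008 = 13.104
  O: 1 × 15.999 = 15.999
Sum: 7×12.011 + 1×18.998 + 13×1.008 + 1×15.999 = 132.178 → 132.18 g/mol.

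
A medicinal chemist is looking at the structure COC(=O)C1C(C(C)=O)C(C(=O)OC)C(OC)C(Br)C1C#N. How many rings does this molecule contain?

In SMILES, each pair of matching ring-closure digits denotes one ring-closing bond; the number of such bonds equals the number of independent rings.
Ring-closure bonds here: 1.

1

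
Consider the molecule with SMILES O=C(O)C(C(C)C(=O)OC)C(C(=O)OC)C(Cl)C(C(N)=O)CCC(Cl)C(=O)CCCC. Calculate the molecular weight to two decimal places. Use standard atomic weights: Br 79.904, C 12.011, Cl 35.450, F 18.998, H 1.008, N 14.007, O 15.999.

484.37 g/mol

First, the molecular formula is C20H31Cl2NO8 (counting implicit H from valence).
  C: 20 × 12.011 = 240.220
  Cl: 2 × 35.450 = 70.900
  H: 31 × 1.008 = 31.248
  N: 1 × 14.007 = 14.007
  O: 8 × 15.999 = 127.992
Sum: 20×12.011 + 2×35.450 + 31×1.008 + 1×14.007 + 8×15.999 = 484.367 → 484.37 g/mol.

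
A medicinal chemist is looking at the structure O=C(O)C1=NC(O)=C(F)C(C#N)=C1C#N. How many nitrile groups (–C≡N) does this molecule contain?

The nitrile motif appears at heavy-atom positions 11, 14 in the SMILES.
Other groups present: 1 carboxylic acid, 1 hydroxyl.
Nitrile count: 2.

2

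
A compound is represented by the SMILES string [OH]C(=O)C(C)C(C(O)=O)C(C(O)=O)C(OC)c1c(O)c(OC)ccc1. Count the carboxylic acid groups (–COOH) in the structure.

The carboxylic acid motif appears at heavy-atom positions 2, 7, 11 in the SMILES.
Other groups present: 2 ether, 1 hydroxyl.
Carboxylic acid count: 3.

3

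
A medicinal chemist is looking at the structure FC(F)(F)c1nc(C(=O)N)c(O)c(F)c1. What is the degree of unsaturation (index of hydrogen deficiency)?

5

Molecular formula: C7H4F4N2O2.
DoU = (2C + 2 + N − H − X) / 2, where X is the halogen count and O/S are ignored.
    = (2·7 + 2 + 2 − 4 − 4) / 2 = 10 / 2 = 5.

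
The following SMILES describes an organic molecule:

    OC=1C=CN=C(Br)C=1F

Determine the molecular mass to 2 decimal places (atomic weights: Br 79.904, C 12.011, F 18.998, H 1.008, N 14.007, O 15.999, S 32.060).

First, the molecular formula is C5H3BrFNO (counting implicit H from valence).
  Br: 1 × 79.904 = 79.904
  C: 5 × 12.011 = 60.055
  F: 1 × 18.998 = 18.998
  H: 3 × 1.008 = 3.024
  N: 1 × 14.007 = 14.007
  O: 1 × 15.999 = 15.999
Sum: 1×79.904 + 5×12.011 + 1×18.998 + 3×1.008 + 1×14.007 + 1×15.999 = 191.987 → 191.99 g/mol.

191.99 g/mol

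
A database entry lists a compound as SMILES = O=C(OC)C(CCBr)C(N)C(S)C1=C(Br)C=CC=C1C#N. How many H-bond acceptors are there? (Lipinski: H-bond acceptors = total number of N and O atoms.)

4

N atoms: 2; O atoms: 2.
Lipinski HBA = 2 + 2 = 4.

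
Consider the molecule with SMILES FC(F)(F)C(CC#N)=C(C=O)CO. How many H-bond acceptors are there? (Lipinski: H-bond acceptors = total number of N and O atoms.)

N atoms: 1; O atoms: 2.
Lipinski HBA = 1 + 2 = 3.

3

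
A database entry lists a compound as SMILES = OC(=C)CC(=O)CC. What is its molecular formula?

C6H10O2

Walk through each heavy atom and fill implicit hydrogens from standard valence (C 4, N 3, O 2, S 2, halogen 1):
  atom 1: O, bond orders sum to 1 (valence 2) → 1 H
  atom 2: C, bond orders sum to 4 (valence 4) → 0 H
  atom 3: C, bond orders sum to 2 (valence 4) → 2 H
  atom 4: C, bond orders sum to 2 (valence 4) → 2 H
  atom 5: C, bond orders sum to 4 (valence 4) → 0 H
  atom 6: O, bond orders sum to 2 (valence 2) → 0 H
  atom 7: C, bond orders sum to 2 (valence 4) → 2 H
  atom 8: C, bond orders sum to 1 (valence 4) → 3 H
Totals → C:6, H:10, O:2.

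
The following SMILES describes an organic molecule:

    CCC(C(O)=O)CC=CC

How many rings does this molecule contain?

In SMILES, each pair of matching ring-closure digits denotes one ring-closing bond; the number of such bonds equals the number of independent rings.
Ring-closure bonds here: 0.

0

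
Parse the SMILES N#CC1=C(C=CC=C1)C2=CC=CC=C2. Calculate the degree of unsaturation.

Molecular formula: C13H9N.
DoU = (2C + 2 + N − H − X) / 2, where X is the halogen count and O/S are ignored.
    = (2·13 + 2 + 1 − 9 − 0) / 2 = 20 / 2 = 10.

10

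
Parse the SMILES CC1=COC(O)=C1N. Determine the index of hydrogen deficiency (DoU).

3

Degree of unsaturation = (number of rings) + (number of π bonds).
Ring closures in the SMILES: 1.
π bonds: 2 double bonds (each 1 DoU) → 2 DoU from unsaturation.
Total DoU = 1 + 2 = 3.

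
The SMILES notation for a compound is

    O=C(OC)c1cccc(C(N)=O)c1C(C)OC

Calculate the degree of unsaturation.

Molecular formula: C12H15NO4.
DoU = (2C + 2 + N − H − X) / 2, where X is the halogen count and O/S are ignored.
    = (2·12 + 2 + 1 − 15 − 0) / 2 = 12 / 2 = 6.

6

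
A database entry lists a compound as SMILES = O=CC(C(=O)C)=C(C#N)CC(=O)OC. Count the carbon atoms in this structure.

9

Count every carbon token in the SMILES (each C, including those in ring-closure positions and inside branches).
Carbon count: 9.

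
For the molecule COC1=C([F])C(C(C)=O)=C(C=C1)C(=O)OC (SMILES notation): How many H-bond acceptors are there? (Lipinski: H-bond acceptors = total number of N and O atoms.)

4

N atoms: 0; O atoms: 4.
Lipinski HBA = 0 + 4 = 4.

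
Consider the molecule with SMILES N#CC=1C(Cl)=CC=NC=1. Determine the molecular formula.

C6H3ClN2

Walk through each heavy atom and fill implicit hydrogens from standard valence (C 4, N 3, O 2, S 2, halogen 1):
  atom 1: N, bond orders sum to 3 (valence 3) → 0 H
  atom 2: C, bond orders sum to 4 (valence 4) → 0 H
  atom 3: C, bond orders sum to 4 (valence 4) → 0 H
  atom 4: C, bond orders sum to 4 (valence 4) → 0 H
  atom 5: Cl (halogen, monovalent) → 0 H
  atom 6: C, bond orders sum to 3 (valence 4) → 1 H
  atom 7: C, bond orders sum to 3 (valence 4) → 1 H
  atom 8: N, bond orders sum to 3 (valence 3) → 0 H
  atom 9: C, bond orders sum to 3 (valence 4) → 1 H
Totals → C:6, H:3, Cl:1, N:2.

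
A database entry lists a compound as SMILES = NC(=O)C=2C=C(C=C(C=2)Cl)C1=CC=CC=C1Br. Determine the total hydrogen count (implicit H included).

Walk through each heavy atom and fill implicit hydrogens from standard valence (C 4, N 3, O 2, S 2, halogen 1):
  atom 1: N, bond orders sum to 1 (valence 3) → 2 H
  atom 2: C, bond orders sum to 4 (valence 4) → 0 H
  atom 3: O, bond orders sum to 2 (valence 2) → 0 H
  atom 4: C, bond orders sum to 4 (valence 4) → 0 H
  atom 5: C, bond orders sum to 3 (valence 4) → 1 H
  atom 6: C, bond orders sum to 4 (valence 4) → 0 H
  atom 7: C, bond orders sum to 3 (valence 4) → 1 H
  atom 8: C, bond orders sum to 4 (valence 4) → 0 H
  atom 9: C, bond orders sum to 3 (valence 4) → 1 H
  atom 10: Cl (halogen, monovalent) → 0 H
  atom 11: C, bond orders sum to 4 (valence 4) → 0 H
  atom 12: C, bond orders sum to 3 (valence 4) → 1 H
  atom 13: C, bond orders sum to 3 (valence 4) → 1 H
  atom 14: C, bond orders sum to 3 (valence 4) → 1 H
  atom 15: C, bond orders sum to 3 (valence 4) → 1 H
  atom 16: C, bond orders sum to 4 (valence 4) → 0 H
  atom 17: Br (halogen, monovalent) → 0 H
Total hydrogens: 9.

9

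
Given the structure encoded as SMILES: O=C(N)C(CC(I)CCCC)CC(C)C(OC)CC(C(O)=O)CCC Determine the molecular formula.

Walk through each heavy atom and fill implicit hydrogens from standard valence (C 4, N 3, O 2, S 2, halogen 1):
  atom 1: O, bond orders sum to 2 (valence 2) → 0 H
  atom 2: C, bond orders sum to 4 (valence 4) → 0 H
  atom 3: N, bond orders sum to 1 (valence 3) → 2 H
  atom 4: C, bond orders sum to 3 (valence 4) → 1 H
  atom 5: C, bond orders sum to 2 (valence 4) → 2 H
  atom 6: C, bond orders sum to 3 (valence 4) → 1 H
  atom 7: I (halogen, monovalent) → 0 H
  atom 8: C, bond orders sum to 2 (valence 4) → 2 H
  atom 9: C, bond orders sum to 2 (valence 4) → 2 H
  atom 10: C, bond orders sum to 2 (valence 4) → 2 H
  atom 11: C, bond orders sum to 1 (valence 4) → 3 H
  atom 12: C, bond orders sum to 2 (valence 4) → 2 H
  atom 13: C, bond orders sum to 3 (valence 4) → 1 H
  atom 14: C, bond orders sum to 1 (valence 4) → 3 H
  atom 15: C, bond orders sum to 3 (valence 4) → 1 H
  atom 16: O, bond orders sum to 2 (valence 2) → 0 H
  atom 17: C, bond orders sum to 1 (valence 4) → 3 H
  atom 18: C, bond orders sum to 2 (valence 4) → 2 H
  atom 19: C, bond orders sum to 3 (valence 4) → 1 H
  atom 20: C, bond orders sum to 4 (valence 4) → 0 H
  atom 21: O, bond orders sum to 1 (valence 2) → 1 H
  atom 22: O, bond orders sum to 2 (valence 2) → 0 H
  atom 23: C, bond orders sum to 2 (valence 4) → 2 H
  atom 24: C, bond orders sum to 2 (valence 4) → 2 H
  atom 25: C, bond orders sum to 1 (valence 4) → 3 H
Totals → C:19, H:36, I:1, N:1, O:4.
In Hill order: C19H36INO4.

C19H36INO4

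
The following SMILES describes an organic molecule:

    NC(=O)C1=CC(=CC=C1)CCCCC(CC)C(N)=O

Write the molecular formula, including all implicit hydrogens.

Walk through each heavy atom and fill implicit hydrogens from standard valence (C 4, N 3, O 2, S 2, halogen 1):
  atom 1: N, bond orders sum to 1 (valence 3) → 2 H
  atom 2: C, bond orders sum to 4 (valence 4) → 0 H
  atom 3: O, bond orders sum to 2 (valence 2) → 0 H
  atom 4: C, bond orders sum to 4 (valence 4) → 0 H
  atom 5: C, bond orders sum to 3 (valence 4) → 1 H
  atom 6: C, bond orders sum to 4 (valence 4) → 0 H
  atom 7: C, bond orders sum to 3 (valence 4) → 1 H
  atom 8: C, bond orders sum to 3 (valence 4) → 1 H
  atom 9: C, bond orders sum to 3 (valence 4) → 1 H
  atom 10: C, bond orders sum to 2 (valence 4) → 2 H
  atom 11: C, bond orders sum to 2 (valence 4) → 2 H
  atom 12: C, bond orders sum to 2 (valence 4) → 2 H
  atom 13: C, bond orders sum to 2 (valence 4) → 2 H
  atom 14: C, bond orders sum to 3 (valence 4) → 1 H
  atom 15: C, bond orders sum to 2 (valence 4) → 2 H
  atom 16: C, bond orders sum to 1 (valence 4) → 3 H
  atom 17: C, bond orders sum to 4 (valence 4) → 0 H
  atom 18: N, bond orders sum to 1 (valence 3) → 2 H
  atom 19: O, bond orders sum to 2 (valence 2) → 0 H
Totals → C:15, H:22, N:2, O:2.
In Hill order: C15H22N2O2.

C15H22N2O2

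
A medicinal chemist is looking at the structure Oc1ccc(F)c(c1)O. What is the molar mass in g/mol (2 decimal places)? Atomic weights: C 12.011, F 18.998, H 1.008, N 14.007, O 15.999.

First, the molecular formula is C6H5FO2 (counting implicit H from valence).
  C: 6 × 12.011 = 72.066
  F: 1 × 18.998 = 18.998
  H: 5 × 1.008 = 5.040
  O: 2 × 15.999 = 31.998
Sum: 6×12.011 + 1×18.998 + 5×1.008 + 2×15.999 = 128.102 → 128.10 g/mol.

128.10 g/mol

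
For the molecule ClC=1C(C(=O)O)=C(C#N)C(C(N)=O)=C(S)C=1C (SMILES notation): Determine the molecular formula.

Walk through each heavy atom and fill implicit hydrogens from standard valence (C 4, N 3, O 2, S 2, halogen 1):
  atom 1: Cl (halogen, monovalent) → 0 H
  atom 2: C, bond orders sum to 4 (valence 4) → 0 H
  atom 3: C, bond orders sum to 4 (valence 4) → 0 H
  atom 4: C, bond orders sum to 4 (valence 4) → 0 H
  atom 5: O, bond orders sum to 2 (valence 2) → 0 H
  atom 6: O, bond orders sum to 1 (valence 2) → 1 H
  atom 7: C, bond orders sum to 4 (valence 4) → 0 H
  atom 8: C, bond orders sum to 4 (valence 4) → 0 H
  atom 9: N, bond orders sum to 3 (valence 3) → 0 H
  atom 10: C, bond orders sum to 4 (valence 4) → 0 H
  atom 11: C, bond orders sum to 4 (valence 4) → 0 H
  atom 12: N, bond orders sum to 1 (valence 3) → 2 H
  atom 13: O, bond orders sum to 2 (valence 2) → 0 H
  atom 14: C, bond orders sum to 4 (valence 4) → 0 H
  atom 15: S, bond orders sum to 1 (valence 2) → 1 H
  atom 16: C, bond orders sum to 4 (valence 4) → 0 H
  atom 17: C, bond orders sum to 1 (valence 4) → 3 H
Totals → C:10, H:7, Cl:1, N:2, O:3, S:1.

C10H7ClN2O3S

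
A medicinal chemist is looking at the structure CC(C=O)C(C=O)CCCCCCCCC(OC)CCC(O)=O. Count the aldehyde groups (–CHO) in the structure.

2

The aldehyde motif appears at heavy-atom positions 3, 6 in the SMILES.
Other groups present: 1 carboxylic acid, 1 ether.
Aldehyde count: 2.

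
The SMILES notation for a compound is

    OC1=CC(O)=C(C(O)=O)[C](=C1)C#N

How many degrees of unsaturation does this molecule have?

7

Degree of unsaturation = (number of rings) + (number of π bonds).
Ring closures in the SMILES: 1.
π bonds: 4 double bonds (each 1 DoU), 1 triple bond (each 2 DoU) → 6 DoU from unsaturation.
Total DoU = 1 + 6 = 7.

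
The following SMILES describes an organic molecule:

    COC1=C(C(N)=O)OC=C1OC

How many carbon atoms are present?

7

Count every carbon token in the SMILES (each C, including those in ring-closure positions and inside branches).
Carbon count: 7.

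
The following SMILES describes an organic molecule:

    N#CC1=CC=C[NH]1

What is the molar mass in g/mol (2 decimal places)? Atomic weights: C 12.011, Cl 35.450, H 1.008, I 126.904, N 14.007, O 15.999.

First, the molecular formula is C5H4N2 (counting implicit H from valence).
  C: 5 × 12.011 = 60.055
  H: 4 × 1.008 = 4.032
  N: 2 × 14.007 = 28.014
Sum: 5×12.011 + 4×1.008 + 2×14.007 = 92.101 → 92.10 g/mol.

92.10 g/mol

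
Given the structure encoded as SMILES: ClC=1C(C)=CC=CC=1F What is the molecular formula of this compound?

Walk through each heavy atom and fill implicit hydrogens from standard valence (C 4, N 3, O 2, S 2, halogen 1):
  atom 1: Cl (halogen, monovalent) → 0 H
  atom 2: C, bond orders sum to 4 (valence 4) → 0 H
  atom 3: C, bond orders sum to 4 (valence 4) → 0 H
  atom 4: C, bond orders sum to 1 (valence 4) → 3 H
  atom 5: C, bond orders sum to 3 (valence 4) → 1 H
  atom 6: C, bond orders sum to 3 (valence 4) → 1 H
  atom 7: C, bond orders sum to 3 (valence 4) → 1 H
  atom 8: C, bond orders sum to 4 (valence 4) → 0 H
  atom 9: F (halogen, monovalent) → 0 H
Totals → C:7, H:6, Cl:1, F:1.

C7H6ClF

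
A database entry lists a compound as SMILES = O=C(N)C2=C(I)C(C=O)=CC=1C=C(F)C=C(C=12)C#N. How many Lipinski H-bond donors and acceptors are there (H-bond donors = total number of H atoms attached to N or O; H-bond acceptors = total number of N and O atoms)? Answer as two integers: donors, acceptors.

Donors: find every N or O and count the H atoms it carries.
  atom 1 (O): bond orders sum to 2 → 0 H
  atom 3 (N): bond orders sum to 1 → 2 H
  atom 9 (O): bond orders sum to 2 → 0 H
  atom 19 (N): bond orders sum to 3 → 0 H
Lipinski HBD = 2.
Acceptors: N atoms = 2, O atoms = 2 → HBA = 4.

2, 4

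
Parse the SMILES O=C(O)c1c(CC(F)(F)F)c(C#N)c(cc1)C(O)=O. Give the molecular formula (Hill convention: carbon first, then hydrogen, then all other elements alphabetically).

Walk through each heavy atom and fill implicit hydrogens from standard valence (C 4, N 3, O 2, S 2, halogen 1); for lowercase aromatic atoms, an aromatic c carries 1 H when it has two neighbours and 0 H with three, and aromatic n carries 0 H:
  atom 1: O, bond orders sum to 2 (valence 2) → 0 H
  atom 2: C, bond orders sum to 4 (valence 4) → 0 H
  atom 3: O, bond orders sum to 1 (valence 2) → 1 H
  atom 4: aromatic c, 3 neighbours → 0 H
  atom 5: aromatic c, 3 neighbours → 0 H
  atom 6: C, bond orders sum to 2 (valence 4) → 2 H
  atom 7: C, bond orders sum to 4 (valence 4) → 0 H
  atom 8: F (halogen, monovalent) → 0 H
  atom 9: F (halogen, monovalent) → 0 H
  atom 10: F (halogen, monovalent) → 0 H
  atom 11: aromatic c, 3 neighbours → 0 H
  atom 12: C, bond orders sum to 4 (valence 4) → 0 H
  atom 13: N, bond orders sum to 3 (valence 3) → 0 H
  atom 14: aromatic c, 3 neighbours → 0 H
  atom 15: aromatic c, 2 neighbours → 1 H
  atom 16: aromatic c, 2 neighbours → 1 H
  atom 17: C, bond orders sum to 4 (valence 4) → 0 H
  atom 18: O, bond orders sum to 1 (valence 2) → 1 H
  atom 19: O, bond orders sum to 2 (valence 2) → 0 H
Totals → C:11, H:6, F:3, N:1, O:4.

C11H6F3NO4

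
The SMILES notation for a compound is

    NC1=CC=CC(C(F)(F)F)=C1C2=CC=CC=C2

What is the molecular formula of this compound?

C13H10F3N

Walk through each heavy atom and fill implicit hydrogens from standard valence (C 4, N 3, O 2, S 2, halogen 1):
  atom 1: N, bond orders sum to 1 (valence 3) → 2 H
  atom 2: C, bond orders sum to 4 (valence 4) → 0 H
  atom 3: C, bond orders sum to 3 (valence 4) → 1 H
  atom 4: C, bond orders sum to 3 (valence 4) → 1 H
  atom 5: C, bond orders sum to 3 (valence 4) → 1 H
  atom 6: C, bond orders sum to 4 (valence 4) → 0 H
  atom 7: C, bond orders sum to 4 (valence 4) → 0 H
  atom 8: F (halogen, monovalent) → 0 H
  atom 9: F (halogen, monovalent) → 0 H
  atom 10: F (halogen, monovalent) → 0 H
  atom 11: C, bond orders sum to 4 (valence 4) → 0 H
  atom 12: C, bond orders sum to 4 (valence 4) → 0 H
  atom 13: C, bond orders sum to 3 (valence 4) → 1 H
  atom 14: C, bond orders sum to 3 (valence 4) → 1 H
  atom 15: C, bond orders sum to 3 (valence 4) → 1 H
  atom 16: C, bond orders sum to 3 (valence 4) → 1 H
  atom 17: C, bond orders sum to 3 (valence 4) → 1 H
Totals → C:13, H:10, F:3, N:1.
In Hill order: C13H10F3N.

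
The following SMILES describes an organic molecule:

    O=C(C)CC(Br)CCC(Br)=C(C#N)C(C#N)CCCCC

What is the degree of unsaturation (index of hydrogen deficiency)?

6

Degree of unsaturation = (number of rings) + (number of π bonds).
Ring closures in the SMILES: 0.
π bonds: 2 double bonds (each 1 DoU), 2 triple bonds (each 2 DoU) → 6 DoU from unsaturation.
Total DoU = 0 + 6 = 6.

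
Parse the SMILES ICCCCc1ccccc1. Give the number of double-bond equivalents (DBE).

Molecular formula: C10H13I.
DoU = (2C + 2 + N − H − X) / 2, where X is the halogen count and O/S are ignored.
    = (2·10 + 2 + 0 − 13 − 1) / 2 = 8 / 2 = 4.

4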